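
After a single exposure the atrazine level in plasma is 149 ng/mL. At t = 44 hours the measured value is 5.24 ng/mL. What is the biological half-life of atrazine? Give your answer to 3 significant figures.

A/A₀ = 5.24/149 ≈ 0.035168.
n = log₂(28.435) ≈ 4.8296 half-lives elapsed in 44 hours.
t½ = 44/4.8296 ≈ 9.1105 hours.

9.11 hours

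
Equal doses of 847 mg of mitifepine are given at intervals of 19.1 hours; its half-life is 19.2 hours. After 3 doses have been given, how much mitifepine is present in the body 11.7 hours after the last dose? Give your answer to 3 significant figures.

The 3 doses were given 49.9, 30.8, 11.7 hours ago.
Total = 847·(1/2)^(49.9/19.2) + 847·(1/2)^(30.8/19.2) + 847·(1/2)^(11.7/19.2)
      = 139.8 + 278.6 + 555.19 ≈ 973.6 mg.

974 mg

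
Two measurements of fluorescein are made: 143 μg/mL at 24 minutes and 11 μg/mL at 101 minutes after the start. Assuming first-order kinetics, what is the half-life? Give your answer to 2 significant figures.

21 minutes

Over Δt = 101 − 24 = 77 minutes, the level fell by a factor of 143/11 ≈ 13.
n = log₂(13) ≈ 3.7004 half-lives, so t½ = 77/3.7004 ≈ 20.808 minutes.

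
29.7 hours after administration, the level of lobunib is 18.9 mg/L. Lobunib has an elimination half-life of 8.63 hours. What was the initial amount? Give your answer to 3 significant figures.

Number of half-lives elapsed: n = 29.7/8.63 ≈ 3.4415.
A₀ = A × 2^n = 18.9 × 2^3.4415 = 18.9 × 10.864 ≈ 205.33 mg/L.

205 mg/L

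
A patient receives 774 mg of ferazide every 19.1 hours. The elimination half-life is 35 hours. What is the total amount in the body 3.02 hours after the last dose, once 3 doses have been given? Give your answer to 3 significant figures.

The 3 doses were given 41.22, 22.12, 3.02 hours ago.
Total = 774·(1/2)^(41.22/35) + 774·(1/2)^(22.12/35) + 774·(1/2)^(3.02/35)
      = 342.15 + 499.45 + 729.07 ≈ 1570.7 mg.

1570 mg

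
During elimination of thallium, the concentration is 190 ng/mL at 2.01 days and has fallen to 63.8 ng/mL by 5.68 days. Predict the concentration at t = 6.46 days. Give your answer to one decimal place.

Over Δt = 5.68 − 2.01 = 3.67 days, the level fell by a factor of 190/63.8 ≈ 2.9781.
n = log₂(2.9781) ≈ 1.5744 half-lives, so t½ = 3.67/1.5744 ≈ 2.3311 days.
From t = 5.68 to t = 6.46: 63.8 × (1/2)^((6.46−5.68)/2.3311) ≈ 50.593 ng/mL.

50.6 ng/mL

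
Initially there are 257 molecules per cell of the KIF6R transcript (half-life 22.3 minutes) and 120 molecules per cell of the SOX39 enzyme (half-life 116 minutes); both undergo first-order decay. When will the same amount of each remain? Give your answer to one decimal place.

Set 257·(1/2)^(t/22.3) = 120·(1/2)^(t/116).
Taking log₂: log₂(257/120) = t·(1/22.3 − 1/116).
log₂(2.1417) = 1.0987; 1/22.3 − 1/116 = 0.036222.
t = 1.0987 / 0.036222 ≈ 30.333 minutes.

30.3 minutes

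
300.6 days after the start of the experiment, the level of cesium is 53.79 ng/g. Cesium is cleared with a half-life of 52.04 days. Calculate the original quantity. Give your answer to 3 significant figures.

2950 ng/g

Number of half-lives elapsed: n = 300.6/52.04 ≈ 5.7763.
A₀ = A × 2^n = 53.79 × 2^5.7763 = 53.79 × 54.808 ≈ 2948.1 ng/g.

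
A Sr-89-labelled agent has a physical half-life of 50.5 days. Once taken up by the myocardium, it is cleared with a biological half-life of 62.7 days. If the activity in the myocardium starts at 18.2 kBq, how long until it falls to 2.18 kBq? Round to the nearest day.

1/t_eff = 1/t_phys + 1/t_biol = 1/50.5 + 1/62.7 = 0.035751 per day.
t_eff = 50.5 × 62.7 / (50.5 + 62.7) ≈ 27.971 days.
n = log₂(18.2/2.18) ≈ 3.0615; t = 3.0615 × 27.971 ≈ 85.635 days.

86 days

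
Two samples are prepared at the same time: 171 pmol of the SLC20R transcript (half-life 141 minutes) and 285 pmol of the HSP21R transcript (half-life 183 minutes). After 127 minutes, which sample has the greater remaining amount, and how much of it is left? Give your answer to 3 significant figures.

HSP21R transcript, 176 pmol

SLC20R transcript: 171 × (1/2)^0.90071 ≈ 91.592 pmol.
HSP21R transcript: 285 × (1/2)^0.69399 ≈ 176.17 pmol.
HSP21R transcript has more remaining, at ≈ 176.17 pmol.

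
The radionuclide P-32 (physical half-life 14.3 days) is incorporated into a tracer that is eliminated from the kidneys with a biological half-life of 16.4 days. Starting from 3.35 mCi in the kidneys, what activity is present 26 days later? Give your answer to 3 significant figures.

1/t_eff = 1/t_phys + 1/t_biol = 1/14.3 + 1/16.4 = 0.13091 per day.
t_eff = 14.3 × 16.4 / (14.3 + 16.4) ≈ 7.6391 days.
Remaining = 3.35 × (1/2)^(26/7.6391) = 3.35 × (1/2)^3.4035 ≈ 0.31657 mCi.

0.317 mCi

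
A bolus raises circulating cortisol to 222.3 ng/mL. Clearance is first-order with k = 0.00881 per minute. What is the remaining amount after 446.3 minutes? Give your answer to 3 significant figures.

t½ = ln 2 / k = 0.69315 / 0.00881 ≈ 78.677 minutes.
Number of half-lives: n = 446.3/78.677 ≈ 5.6725.
Remaining = 222.3 × (1/2)^5.6725 = 222.3 × 0.019606 ≈ 4.3585 ng/mL.

4.36 ng/mL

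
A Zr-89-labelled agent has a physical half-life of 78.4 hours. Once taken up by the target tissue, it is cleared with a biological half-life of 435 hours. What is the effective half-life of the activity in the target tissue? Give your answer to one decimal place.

1/t_eff = 1/t_phys + 1/t_biol = 1/78.4 + 1/435 = 0.015054 per hour.
t_eff = 78.4 × 435 / (78.4 + 435) ≈ 66.428 hours.

66.4 hours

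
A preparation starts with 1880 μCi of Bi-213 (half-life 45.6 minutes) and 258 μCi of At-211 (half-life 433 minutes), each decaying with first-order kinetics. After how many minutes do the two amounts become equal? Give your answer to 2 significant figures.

150 minutes

Set 1880·(1/2)^(t/45.6) = 258·(1/2)^(t/433).
Taking log₂: log₂(1880/258) = t·(1/45.6 − 1/433).
log₂(7.2868) = 2.8653; 1/45.6 − 1/433 = 0.01962.
t = 2.8653 / 0.01962 ≈ 146.04 minutes.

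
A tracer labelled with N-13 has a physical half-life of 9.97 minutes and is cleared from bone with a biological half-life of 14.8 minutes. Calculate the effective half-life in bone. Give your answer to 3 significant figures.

1/t_eff = 1/t_phys + 1/t_biol = 1/9.97 + 1/14.8 = 0.16787 per minute.
t_eff = 9.97 × 14.8 / (9.97 + 14.8) ≈ 5.957 minutes.

5.96 minutes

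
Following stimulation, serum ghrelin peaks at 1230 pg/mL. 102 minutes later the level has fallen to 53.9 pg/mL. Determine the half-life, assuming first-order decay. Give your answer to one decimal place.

22.6 minutes

A/A₀ = 53.9/1230 ≈ 0.043821.
n = log₂(22.82) ≈ 4.5122 half-lives elapsed in 102 minutes.
t½ = 102/4.5122 ≈ 22.605 minutes.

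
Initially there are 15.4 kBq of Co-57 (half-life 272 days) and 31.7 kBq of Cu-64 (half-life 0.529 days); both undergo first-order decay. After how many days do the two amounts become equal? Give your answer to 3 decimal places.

Set 15.4·(1/2)^(t/272) = 31.7·(1/2)^(t/0.529).
Taking log₂: log₂(15.4/31.7) = t·(1/272 − 1/0.529).
log₂(0.4858) = -1.0416; 1/272 − 1/0.529 = -1.8867.
t = -1.0416 / -1.8867 ≈ 0.55205 days.

0.552 days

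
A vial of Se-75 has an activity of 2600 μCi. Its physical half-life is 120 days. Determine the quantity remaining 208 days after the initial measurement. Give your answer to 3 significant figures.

782 μCi

Number of half-lives: n = 208/120 ≈ 1.7333.
Remaining = 2600 × (1/2)^1.7333 = 2600 × 0.30076 ≈ 781.97 μCi.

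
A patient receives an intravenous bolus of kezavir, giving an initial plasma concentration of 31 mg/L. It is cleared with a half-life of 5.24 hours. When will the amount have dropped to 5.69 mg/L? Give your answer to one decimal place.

Fraction remaining = 5.69/31 ≈ 0.18355.
n = log₂(31/5.69) = ln(5.4482)/ln 2 ≈ 2.4458 half-lives.
t = n × t½ = 2.4458 × 5.24 ≈ 12.816 hours.

12.8 hours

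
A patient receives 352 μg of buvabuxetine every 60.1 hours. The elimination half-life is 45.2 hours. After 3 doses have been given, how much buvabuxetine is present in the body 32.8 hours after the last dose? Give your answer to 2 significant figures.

The 3 doses were given 153, 92.9, 32.8 hours ago.
Total = 352·(1/2)^(153/45.2) + 352·(1/2)^(92.9/45.2) + 352·(1/2)^(32.8/45.2)
      = 33.695 + 84.69 + 212.86 ≈ 331.25 μg.

330 μg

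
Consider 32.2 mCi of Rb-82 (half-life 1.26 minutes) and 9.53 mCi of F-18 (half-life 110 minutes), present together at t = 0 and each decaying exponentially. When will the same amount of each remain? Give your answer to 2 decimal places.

2.24 minutes

Set 32.2·(1/2)^(t/1.26) = 9.53·(1/2)^(t/110).
Taking log₂: log₂(32.2/9.53) = t·(1/1.26 − 1/110).
log₂(3.3788) = 1.7565; 1/1.26 − 1/110 = 0.78456.
t = 1.7565 / 0.78456 ≈ 2.2389 minutes.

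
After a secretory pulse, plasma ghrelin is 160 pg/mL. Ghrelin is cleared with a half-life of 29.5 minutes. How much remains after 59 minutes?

Elapsed time is 2 half-lives (59/29.5).
Each half-life halves the amount: 160 × (1/2)^2 = 160/4 = 40 pg/mL.

40 pg/mL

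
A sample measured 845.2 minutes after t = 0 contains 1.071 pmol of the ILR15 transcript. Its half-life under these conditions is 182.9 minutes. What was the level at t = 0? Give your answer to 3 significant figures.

26.4 pmol

Number of half-lives elapsed: n = 845.2/182.9 ≈ 4.6211.
A₀ = A × 2^n = 1.071 × 2^4.6211 = 1.071 × 24.609 ≈ 26.356 pmol.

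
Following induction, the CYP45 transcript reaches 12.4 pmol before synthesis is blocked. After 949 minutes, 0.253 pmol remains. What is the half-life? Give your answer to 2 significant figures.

170 minutes

A/A₀ = 0.253/12.4 ≈ 0.020403.
n = log₂(49.012) ≈ 5.6151 half-lives elapsed in 949 minutes.
t½ = 949/5.6151 ≈ 169.01 minutes.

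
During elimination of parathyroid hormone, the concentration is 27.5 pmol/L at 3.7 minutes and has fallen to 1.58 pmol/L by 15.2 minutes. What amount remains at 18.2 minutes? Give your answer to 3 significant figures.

Over Δt = 15.2 − 3.7 = 11.5 minutes, the level fell by a factor of 27.5/1.58 ≈ 17.405.
n = log₂(17.405) ≈ 4.1214 half-lives, so t½ = 11.5/4.1214 ≈ 2.7903 minutes.
From t = 15.2 to t = 18.2: 1.58 × (1/2)^((18.2−15.2)/2.7903) ≈ 0.7499 pmol/L.

0.750 pmol/L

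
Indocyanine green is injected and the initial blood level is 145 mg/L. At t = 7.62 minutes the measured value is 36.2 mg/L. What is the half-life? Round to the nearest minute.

A/A₀ = 36.2/145 ≈ 0.24966.
n = log₂(4.0055) ≈ 2.002 half-lives elapsed in 7.62 minutes.
t½ = 7.62/2.002 ≈ 3.8062 minutes.

4 minutes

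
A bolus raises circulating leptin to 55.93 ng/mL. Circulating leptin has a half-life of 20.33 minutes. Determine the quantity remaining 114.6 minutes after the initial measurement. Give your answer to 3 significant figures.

1.12 ng/mL

Number of half-lives: n = 114.6/20.33 ≈ 5.637.
Remaining = 55.93 × (1/2)^5.637 = 55.93 × 0.020095 ≈ 1.1239 ng/mL.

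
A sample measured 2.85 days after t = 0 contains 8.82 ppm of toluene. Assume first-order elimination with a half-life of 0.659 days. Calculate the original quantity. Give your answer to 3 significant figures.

177 ppm

Number of half-lives elapsed: n = 2.85/0.659 ≈ 4.3247.
A₀ = A × 2^n = 8.82 × 2^4.3247 = 8.82 × 20.039 ≈ 176.74 ppm.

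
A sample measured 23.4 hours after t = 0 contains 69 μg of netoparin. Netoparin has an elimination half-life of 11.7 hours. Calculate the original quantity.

Number of half-lives elapsed: n = 23.4/11.7 ≈ 2.
A₀ = A × 2^n = 69 × 2^2 = 69 × 4 ≈ 276 μg.

276 μg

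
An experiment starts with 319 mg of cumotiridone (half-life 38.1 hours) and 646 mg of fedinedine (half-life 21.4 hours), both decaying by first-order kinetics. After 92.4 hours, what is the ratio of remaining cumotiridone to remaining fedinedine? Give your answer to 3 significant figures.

cumotiridone: 319 × (1/2)^(92.4/38.1) = 319 × (1/2)^2.4252 ≈ 59.393 mg.
fedinedine: 646 × (1/2)^(92.4/21.4) = 646 × (1/2)^4.3178 ≈ 32.394 mg.
Ratio ≈ 59.393 / 32.394 ≈ 1.8335.

1.83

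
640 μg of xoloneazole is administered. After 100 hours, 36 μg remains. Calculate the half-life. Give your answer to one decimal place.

24.1 hours

A/A₀ = 36/640 ≈ 0.05625.
n = log₂(17.778) ≈ 4.152 half-lives elapsed in 100 hours.
t½ = 100/4.152 ≈ 24.085 hours.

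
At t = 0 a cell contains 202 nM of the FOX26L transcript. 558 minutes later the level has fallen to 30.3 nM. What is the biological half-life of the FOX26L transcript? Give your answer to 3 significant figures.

204 minutes

A/A₀ = 30.3/202 ≈ 0.15.
n = log₂(6.6667) ≈ 2.737 half-lives elapsed in 558 minutes.
t½ = 558/2.737 ≈ 203.88 minutes.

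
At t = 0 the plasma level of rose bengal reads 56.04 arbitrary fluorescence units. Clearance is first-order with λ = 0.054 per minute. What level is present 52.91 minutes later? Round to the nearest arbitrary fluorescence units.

t½ = ln 2 / λ = 0.69315 / 0.054 ≈ 12.836 minutes.
Number of half-lives: n = 52.91/12.836 ≈ 4.122.
Remaining = 56.04 × (1/2)^4.122 = 56.04 × 0.057433 ≈ 3.2185 arbitrary fluorescence units.

3 arbitrary fluorescence units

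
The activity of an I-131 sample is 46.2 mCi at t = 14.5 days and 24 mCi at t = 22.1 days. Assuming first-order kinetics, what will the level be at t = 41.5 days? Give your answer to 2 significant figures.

4.5 mCi

Over Δt = 22.1 − 14.5 = 7.6 days, the level fell by a factor of 46.2/24 ≈ 1.925.
n = log₂(1.925) ≈ 0.94486 half-lives, so t½ = 7.6/0.94486 ≈ 8.0435 days.
From t = 22.1 to t = 41.5: 24 × (1/2)^((41.5−22.1)/8.0435) ≈ 4.5099 mCi.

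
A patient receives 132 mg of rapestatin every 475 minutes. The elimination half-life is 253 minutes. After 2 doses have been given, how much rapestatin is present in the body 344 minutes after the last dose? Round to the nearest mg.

65 mg

The 2 doses were given 819, 344 minutes ago.
Total = 132·(1/2)^(819/253) + 132·(1/2)^(344/253)
      = 13.999 + 51.436 ≈ 65.435 mg.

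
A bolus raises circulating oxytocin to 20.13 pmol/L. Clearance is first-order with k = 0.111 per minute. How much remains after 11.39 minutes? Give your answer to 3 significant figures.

5.69 pmol/L

t½ = ln 2 / k = 0.69315 / 0.111 ≈ 6.2446 minutes.
Number of half-lives: n = 11.39/6.2446 ≈ 1.824.
Remaining = 20.13 × (1/2)^1.824 = 20.13 × 0.28244 ≈ 5.6855 pmol/L.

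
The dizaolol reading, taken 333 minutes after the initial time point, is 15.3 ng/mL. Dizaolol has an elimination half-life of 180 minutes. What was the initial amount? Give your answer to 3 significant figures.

Number of half-lives elapsed: n = 333/180 ≈ 1.85.
A₀ = A × 2^n = 15.3 × 2^1.85 = 15.3 × 3.605 ≈ 55.157 ng/mL.

55.2 ng/mL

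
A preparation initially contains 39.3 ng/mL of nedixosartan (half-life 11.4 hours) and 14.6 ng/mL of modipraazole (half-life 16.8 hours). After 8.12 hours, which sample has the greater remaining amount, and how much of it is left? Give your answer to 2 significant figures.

nedixosartan: 39.3 × (1/2)^0.71228 ≈ 23.987 ng/mL.
modipraazole: 14.6 × (1/2)^0.48333 ≈ 10.444 ng/mL.
Nedixosartan has more remaining, at ≈ 23.987 ng/mL.

nedixosartan, 24 ng/mL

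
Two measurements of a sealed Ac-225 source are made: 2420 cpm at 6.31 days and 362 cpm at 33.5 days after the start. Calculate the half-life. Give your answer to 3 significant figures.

9.92 days

Over Δt = 33.5 − 6.31 = 27.19 days, the level fell by a factor of 2420/362 ≈ 6.6851.
n = log₂(6.6851) ≈ 2.7409 half-lives, so t½ = 27.19/2.7409 ≈ 9.9199 days.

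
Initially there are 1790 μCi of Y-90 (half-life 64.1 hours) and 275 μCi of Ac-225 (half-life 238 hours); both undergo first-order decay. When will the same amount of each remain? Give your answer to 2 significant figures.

Set 1790·(1/2)^(t/64.1) = 275·(1/2)^(t/238).
Taking log₂: log₂(1790/275) = t·(1/64.1 − 1/238).
log₂(6.5091) = 2.7025; 1/64.1 − 1/238 = 0.011399.
t = 2.7025 / 0.011399 ≈ 237.08 hours.

240 hours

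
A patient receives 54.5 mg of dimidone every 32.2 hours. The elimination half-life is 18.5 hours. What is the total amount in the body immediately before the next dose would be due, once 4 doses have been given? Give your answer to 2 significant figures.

23 mg

The 4 doses were given 128.8, 96.6, 64.4, 32.2 hours ago.
Total = 54.5·(1/2)^(128.8/18.5) + 54.5·(1/2)^(96.6/18.5) + 54.5·(1/2)^(64.4/18.5) + 54.5·(1/2)^(32.2/18.5)
      = 0.4371 + 1.4606 + 4.8808 + 16.31 ≈ 23.088 mg.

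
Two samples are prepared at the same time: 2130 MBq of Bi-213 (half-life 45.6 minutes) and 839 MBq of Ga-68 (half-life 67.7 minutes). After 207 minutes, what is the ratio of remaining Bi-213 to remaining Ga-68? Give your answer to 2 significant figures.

Bi-213: 2130 × (1/2)^(207/45.6) = 2130 × (1/2)^4.5395 ≈ 91.593 MBq.
Ga-68: 839 × (1/2)^(207/67.7) = 839 × (1/2)^3.0576 ≈ 100.77 MBq.
Ratio ≈ 91.593 / 100.77 ≈ 0.90893.

0.91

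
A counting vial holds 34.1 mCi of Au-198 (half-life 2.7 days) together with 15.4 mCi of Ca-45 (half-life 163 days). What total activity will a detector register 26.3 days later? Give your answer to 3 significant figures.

13.8 mCi

Au-198: 34.1 × (1/2)^(26.3/2.7) = 34.1 × (1/2)^9.7407 ≈ 0.039857 mCi.
Ca-45: 15.4 × (1/2)^(26.3/163) = 15.4 × (1/2)^0.16135 ≈ 13.77 mCi.
Total = 0.039857 + 13.77 ≈ 13.81 mCi.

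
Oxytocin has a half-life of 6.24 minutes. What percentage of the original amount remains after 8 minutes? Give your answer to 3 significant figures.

n = 8/6.24 ≈ 1.2821 half-lives.
Fraction remaining = (1/2)^1.2821 ≈ 0.41121, i.e. 41.121%.

41.1%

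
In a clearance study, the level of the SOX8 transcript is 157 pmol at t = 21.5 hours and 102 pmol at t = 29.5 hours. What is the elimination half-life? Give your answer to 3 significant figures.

Over Δt = 29.5 − 21.5 = 8 hours, the level fell by a factor of 157/102 ≈ 1.5392.
n = log₂(1.5392) ≈ 0.6222 half-lives, so t½ = 8/0.6222 ≈ 12.858 hours.

12.9 hours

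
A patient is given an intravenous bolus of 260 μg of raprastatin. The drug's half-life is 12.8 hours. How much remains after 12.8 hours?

130 μg

Elapsed time is 1 half-life (12.8/12.8).
Each half-life halves the amount: 260 × (1/2)^1 = 260/2 = 130 μg.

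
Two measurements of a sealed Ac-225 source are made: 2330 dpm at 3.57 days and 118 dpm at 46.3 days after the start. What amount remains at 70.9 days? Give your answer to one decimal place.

21.2 dpm

Over Δt = 46.3 − 3.57 = 42.73 days, the level fell by a factor of 2330/118 ≈ 19.746.
n = log₂(19.746) ≈ 4.3035 half-lives, so t½ = 42.73/4.3035 ≈ 9.9292 days.
From t = 46.3 to t = 70.9: 118 × (1/2)^((70.9−46.3)/9.9292) ≈ 21.187 dpm.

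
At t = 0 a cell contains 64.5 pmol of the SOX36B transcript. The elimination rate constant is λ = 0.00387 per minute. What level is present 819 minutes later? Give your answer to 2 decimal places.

t½ = ln 2 / λ = 0.69315 / 0.00387 ≈ 179.11 minutes.
Number of half-lives: n = 819/179.11 ≈ 4.5727.
Remaining = 64.5 × (1/2)^4.5727 = 64.5 × 0.042023 ≈ 2.7105 pmol.

2.71 pmol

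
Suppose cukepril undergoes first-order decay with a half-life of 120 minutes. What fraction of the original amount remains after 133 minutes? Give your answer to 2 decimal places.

0.46

n = 133/120 ≈ 1.1083 half-lives.
Fraction remaining = (1/2)^1.1083 ≈ 0.46383.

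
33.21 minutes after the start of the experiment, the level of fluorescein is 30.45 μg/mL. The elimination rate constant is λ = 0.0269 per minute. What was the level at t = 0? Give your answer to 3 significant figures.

t½ = ln 2 / λ = 0.69315 / 0.0269 ≈ 25.768 minutes.
Number of half-lives elapsed: n = 33.21/25.768 ≈ 1.2888.
A₀ = A × 2^n = 30.45 × 2^1.2888 = 30.45 × 2.4433 ≈ 74.398 μg/mL.

74.4 μg/mL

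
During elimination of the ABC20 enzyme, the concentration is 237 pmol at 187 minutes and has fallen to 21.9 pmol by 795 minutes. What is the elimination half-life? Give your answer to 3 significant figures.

177 minutes

Over Δt = 795 − 187 = 608 minutes, the level fell by a factor of 237/21.9 ≈ 10.822.
n = log₂(10.822) ≈ 3.4359 half-lives, so t½ = 608/3.4359 ≈ 176.96 minutes.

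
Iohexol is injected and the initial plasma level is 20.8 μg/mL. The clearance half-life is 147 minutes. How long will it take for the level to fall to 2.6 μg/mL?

441 minutes

2.6/20.8 = 1/8, so 3 half-lives have elapsed.
t = 3 × 147 = 441 minutes.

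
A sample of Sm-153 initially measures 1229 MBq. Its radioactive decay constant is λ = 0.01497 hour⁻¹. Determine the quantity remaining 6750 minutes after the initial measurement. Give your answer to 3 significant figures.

228 MBq

t½ = ln 2 / λ = 0.69315 / 0.01497 ≈ 46.302 hours.
Convert the elapsed time: 6750 minutes = 112.5 hours.
Number of half-lives: n = 112.5/46.302 ≈ 2.4297.
Remaining = 1229 × (1/2)^2.4297 = 1229 × 0.18561 ≈ 228.11 MBq.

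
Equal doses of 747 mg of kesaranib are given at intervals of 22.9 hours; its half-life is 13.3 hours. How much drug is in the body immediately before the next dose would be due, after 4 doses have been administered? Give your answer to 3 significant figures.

322 mg

The 4 doses were given 91.6, 68.7, 45.8, 22.9 hours ago.
Total = 747·(1/2)^(91.6/13.3) + 747·(1/2)^(68.7/13.3) + 747·(1/2)^(45.8/13.3) + 747·(1/2)^(22.9/13.3)
      = 6.3105 + 20.815 + 68.658 + 226.47 ≈ 322.25 mg.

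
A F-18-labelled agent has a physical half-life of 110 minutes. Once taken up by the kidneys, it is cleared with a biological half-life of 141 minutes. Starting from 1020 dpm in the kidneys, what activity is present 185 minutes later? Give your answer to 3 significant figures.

128 dpm

1/t_eff = 1/t_phys + 1/t_biol = 1/110 + 1/141 = 0.016183 per minute.
t_eff = 110 × 141 / (110 + 141) ≈ 61.793 minutes.
Remaining = 1020 × (1/2)^(185/61.793) = 1020 × (1/2)^2.9939 ≈ 128.04 dpm.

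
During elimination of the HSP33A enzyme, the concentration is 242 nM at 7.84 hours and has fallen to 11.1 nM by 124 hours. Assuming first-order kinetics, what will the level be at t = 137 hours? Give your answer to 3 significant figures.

7.86 nM

Over Δt = 124 − 7.84 = 116.16 hours, the level fell by a factor of 242/11.1 ≈ 21.802.
n = log₂(21.802) ≈ 4.4464 half-lives, so t½ = 116.16/4.4464 ≈ 26.125 hours.
From t = 124 to t = 137: 11.1 × (1/2)^((137−124)/26.125) ≈ 7.8619 nM.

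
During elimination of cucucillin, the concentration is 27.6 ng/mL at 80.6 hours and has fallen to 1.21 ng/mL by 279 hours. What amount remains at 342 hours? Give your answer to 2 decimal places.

0.45 ng/mL

Over Δt = 279 − 80.6 = 198.4 hours, the level fell by a factor of 27.6/1.21 ≈ 22.81.
n = log₂(22.81) ≈ 4.5116 half-lives, so t½ = 198.4/4.5116 ≈ 43.976 hours.
From t = 279 to t = 342: 1.21 × (1/2)^((342−279)/43.976) ≈ 0.44826 ng/mL.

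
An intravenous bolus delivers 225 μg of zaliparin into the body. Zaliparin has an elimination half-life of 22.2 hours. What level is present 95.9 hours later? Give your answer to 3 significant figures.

Number of half-lives: n = 95.9/22.2 ≈ 4.3198.
Remaining = 225 × (1/2)^4.3198 = 225 × 0.050073 ≈ 11.266 μg.

11.3 μg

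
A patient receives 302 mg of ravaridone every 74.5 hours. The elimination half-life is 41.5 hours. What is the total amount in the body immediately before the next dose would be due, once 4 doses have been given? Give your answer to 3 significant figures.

121 mg

The 4 doses were given 298, 223.5, 149, 74.5 hours ago.
Total = 302·(1/2)^(298/41.5) + 302·(1/2)^(223.5/41.5) + 302·(1/2)^(149/41.5) + 302·(1/2)^(74.5/41.5)
      = 2.0816 + 7.2243 + 25.073 + 87.017 ≈ 121.4 mg.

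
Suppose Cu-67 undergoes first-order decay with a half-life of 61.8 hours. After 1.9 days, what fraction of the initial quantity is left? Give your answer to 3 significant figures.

1.9 days = 45.6 hours.
n = 45.6/61.8 ≈ 0.73786 half-lives.
Fraction remaining = (1/2)^0.73786 ≈ 0.59963.

0.600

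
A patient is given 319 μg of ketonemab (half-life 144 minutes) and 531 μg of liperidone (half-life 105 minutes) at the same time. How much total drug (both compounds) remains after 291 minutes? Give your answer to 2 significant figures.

160 μg

ketonemab: 319 × (1/2)^(291/144) = 319 × (1/2)^2.0208 ≈ 78.607 μg.
liperidone: 531 × (1/2)^(291/105) = 531 × (1/2)^2.7714 ≈ 77.77 μg.
Total = 78.607 + 77.77 ≈ 156.38 μg.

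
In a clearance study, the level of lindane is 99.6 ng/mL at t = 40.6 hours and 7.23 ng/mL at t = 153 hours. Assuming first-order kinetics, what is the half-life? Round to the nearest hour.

Over Δt = 153 − 40.6 = 112.4 hours, the level fell by a factor of 99.6/7.23 ≈ 13.776.
n = log₂(13.776) ≈ 3.7841 half-lives, so t½ = 112.4/3.7841 ≈ 29.703 hours.

30 hours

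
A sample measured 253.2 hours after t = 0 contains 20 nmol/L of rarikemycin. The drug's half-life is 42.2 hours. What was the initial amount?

1280 nmol/L

Number of half-lives elapsed: n = 253.2/42.2 ≈ 6.
A₀ = A × 2^n = 20 × 2^6 = 20 × 64 ≈ 1280 nmol/L.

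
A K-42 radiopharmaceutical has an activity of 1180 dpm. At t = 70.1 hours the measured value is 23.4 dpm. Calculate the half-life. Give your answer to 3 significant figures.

A/A₀ = 23.4/1180 ≈ 0.019831.
n = log₂(50.427) ≈ 5.6561 half-lives elapsed in 70.1 hours.
t½ = 70.1/5.6561 ≈ 12.394 hours.

12.4 hours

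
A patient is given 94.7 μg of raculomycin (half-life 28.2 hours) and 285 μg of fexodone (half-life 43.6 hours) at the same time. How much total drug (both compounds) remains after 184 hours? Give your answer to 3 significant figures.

16.3 μg

raculomycin: 94.7 × (1/2)^(184/28.2) = 94.7 × (1/2)^6.5248 ≈ 1.0284 μg.
fexodone: 285 × (1/2)^(184/43.6) = 285 × (1/2)^4.2202 ≈ 15.291 μg.
Total = 1.0284 + 15.291 ≈ 16.32 μg.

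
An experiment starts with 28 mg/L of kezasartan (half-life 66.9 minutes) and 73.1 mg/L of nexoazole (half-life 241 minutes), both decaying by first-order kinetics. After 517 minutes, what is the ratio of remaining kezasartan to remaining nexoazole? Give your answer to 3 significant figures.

0.00799

kezasartan: 28 × (1/2)^(517/66.9) = 28 × (1/2)^7.728 ≈ 0.13207 mg/L.
nexoazole: 73.1 × (1/2)^(517/241) = 73.1 × (1/2)^2.1452 ≈ 16.525 mg/L.
Ratio ≈ 0.13207 / 16.525 ≈ 0.0079923.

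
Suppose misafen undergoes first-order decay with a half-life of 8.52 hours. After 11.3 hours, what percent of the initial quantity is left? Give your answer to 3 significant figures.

39.9%

n = 11.3/8.52 ≈ 1.3263 half-lives.
Fraction remaining = (1/2)^1.3263 ≈ 0.39879, i.e. 39.879%.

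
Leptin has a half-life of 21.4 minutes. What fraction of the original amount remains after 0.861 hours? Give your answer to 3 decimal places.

0.861 hours = 51.66 minutes.
n = 51.66/21.4 ≈ 2.414 half-lives.
Fraction remaining = (1/2)^2.414 ≈ 0.18763.

0.188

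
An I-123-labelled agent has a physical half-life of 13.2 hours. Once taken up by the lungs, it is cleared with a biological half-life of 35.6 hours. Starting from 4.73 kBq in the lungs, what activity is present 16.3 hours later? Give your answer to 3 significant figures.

1.46 kBq

1/t_eff = 1/t_phys + 1/t_biol = 1/13.2 + 1/35.6 = 0.10385 per hour.
t_eff = 13.2 × 35.6 / (13.2 + 35.6) ≈ 9.6295 hours.
Remaining = 4.73 × (1/2)^(16.3/9.6295) = 4.73 × (1/2)^1.6927 ≈ 1.4632 kBq.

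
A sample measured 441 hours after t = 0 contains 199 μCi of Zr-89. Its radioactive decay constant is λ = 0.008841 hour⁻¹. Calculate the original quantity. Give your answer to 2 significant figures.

9800 μCi

t½ = ln 2 / λ = 0.69315 / 0.008841 ≈ 78.401 hours.
Number of half-lives elapsed: n = 441/78.401 ≈ 5.6249.
A₀ = A × 2^n = 199 × 2^5.6249 = 199 × 49.347 ≈ 9820.1 μCi.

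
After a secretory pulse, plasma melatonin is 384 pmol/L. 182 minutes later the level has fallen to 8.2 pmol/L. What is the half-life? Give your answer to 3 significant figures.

A/A₀ = 8.2/384 ≈ 0.021354.
n = log₂(46.829) ≈ 5.5493 half-lives elapsed in 182 minutes.
t½ = 182/5.5493 ≈ 32.797 minutes.

32.8 minutes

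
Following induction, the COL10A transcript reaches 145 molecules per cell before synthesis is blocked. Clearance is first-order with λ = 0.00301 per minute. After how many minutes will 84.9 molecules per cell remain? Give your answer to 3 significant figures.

t½ = ln 2 / λ = 0.69315 / 0.00301 ≈ 230.28 minutes.
Fraction remaining = 84.9/145 ≈ 0.58552.
n = log₂(145/84.9) = ln(1.7079)/ln 2 ≈ 0.77222 half-lives.
t = n × t½ = 0.77222 × 230.28 ≈ 177.83 minutes.

178 minutes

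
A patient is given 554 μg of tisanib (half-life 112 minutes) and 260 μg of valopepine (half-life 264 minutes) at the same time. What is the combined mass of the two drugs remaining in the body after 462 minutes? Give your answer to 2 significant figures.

110 μg

tisanib: 554 × (1/2)^(462/112) = 554 × (1/2)^4.125 ≈ 31.751 μg.
valopepine: 260 × (1/2)^(462/264) = 260 × (1/2)^1.75 ≈ 77.298 μg.
Total = 31.751 + 77.298 ≈ 109.05 μg.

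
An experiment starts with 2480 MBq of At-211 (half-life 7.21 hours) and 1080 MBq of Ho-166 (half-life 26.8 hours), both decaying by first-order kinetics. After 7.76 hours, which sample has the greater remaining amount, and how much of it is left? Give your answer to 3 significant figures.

At-211, 1180 MBq

At-211: 2480 × (1/2)^1.0763 ≈ 1176.1 MBq.
Ho-166: 1080 × (1/2)^0.28955 ≈ 883.61 MBq.
At-211 has more remaining, at ≈ 1176.1 MBq.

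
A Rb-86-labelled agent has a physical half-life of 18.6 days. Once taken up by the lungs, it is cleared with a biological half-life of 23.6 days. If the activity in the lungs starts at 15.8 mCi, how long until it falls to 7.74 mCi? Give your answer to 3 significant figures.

1/t_eff = 1/t_phys + 1/t_biol = 1/18.6 + 1/23.6 = 0.096136 per day.
t_eff = 18.6 × 23.6 / (18.6 + 23.6) ≈ 10.402 days.
n = log₂(15.8/7.74) ≈ 1.0295; t = 1.0295 × 10.402 ≈ 10.709 days.

10.7 days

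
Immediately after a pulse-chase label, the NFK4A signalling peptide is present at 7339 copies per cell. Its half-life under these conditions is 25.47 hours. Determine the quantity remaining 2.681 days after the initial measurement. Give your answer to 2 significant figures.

Convert the elapsed time: 2.681 days = 64.344 hours.
Number of half-lives: n = 64.344/25.47 ≈ 2.5263.
Remaining = 7339 × (1/2)^2.5263 = 7339 × 0.17359 ≈ 1274 copies per cell.

1300 copies per cell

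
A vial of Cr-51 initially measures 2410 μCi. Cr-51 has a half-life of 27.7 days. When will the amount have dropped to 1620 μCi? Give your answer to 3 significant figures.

15.9 days

Fraction remaining = 1620/2410 ≈ 0.6722.
n = log₂(2410/1620) = ln(1.4877)/ln 2 ≈ 0.57304 half-lives.
t = n × t½ = 0.57304 × 27.7 ≈ 15.873 days.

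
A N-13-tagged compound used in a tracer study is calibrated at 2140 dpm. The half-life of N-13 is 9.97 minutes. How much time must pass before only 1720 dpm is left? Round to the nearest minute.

Fraction remaining = 1720/2140 ≈ 0.80374.
n = log₂(2140/1720) = ln(1.2442)/ln 2 ≈ 0.3152 half-lives.
t = n × t½ = 0.3152 × 9.97 ≈ 3.1426 minutes.

3 minutes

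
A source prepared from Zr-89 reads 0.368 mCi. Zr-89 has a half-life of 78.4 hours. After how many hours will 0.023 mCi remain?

313.6 hours

0.023/0.368 = 1/16, so 4 half-lives have elapsed.
t = 4 × 78.4 = 313.6 hours.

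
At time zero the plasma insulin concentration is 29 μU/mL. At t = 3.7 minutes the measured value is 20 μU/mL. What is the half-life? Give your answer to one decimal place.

6.9 minutes

A/A₀ = 20/29 ≈ 0.68966.
n = log₂(1.45) ≈ 0.53605 half-lives elapsed in 3.7 minutes.
t½ = 3.7/0.53605 ≈ 6.9023 minutes.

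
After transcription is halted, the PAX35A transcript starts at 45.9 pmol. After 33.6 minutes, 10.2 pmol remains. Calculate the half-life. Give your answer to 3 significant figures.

15.5 minutes

A/A₀ = 10.2/45.9 ≈ 0.22222.
n = log₂(4.5) ≈ 2.1699 half-lives elapsed in 33.6 minutes.
t½ = 33.6/2.1699 ≈ 15.484 minutes.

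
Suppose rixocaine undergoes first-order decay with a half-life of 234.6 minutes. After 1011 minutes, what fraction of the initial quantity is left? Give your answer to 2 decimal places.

n = 1011/234.6 ≈ 4.3095 half-lives.
Fraction remaining = (1/2)^4.3095 ≈ 0.050434.

0.05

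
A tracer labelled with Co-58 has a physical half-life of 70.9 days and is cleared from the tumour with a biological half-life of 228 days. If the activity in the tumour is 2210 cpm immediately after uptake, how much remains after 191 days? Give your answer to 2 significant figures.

1/t_eff = 1/t_phys + 1/t_biol = 1/70.9 + 1/228 = 0.01849 per day.
t_eff = 70.9 × 228 / (70.9 + 228) ≈ 54.082 days.
Remaining = 2210 × (1/2)^(191/54.082) = 2210 × (1/2)^3.5317 ≈ 191.1 cpm.

190 cpm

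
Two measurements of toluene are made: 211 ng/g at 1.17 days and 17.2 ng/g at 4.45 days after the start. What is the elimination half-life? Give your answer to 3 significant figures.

Over Δt = 4.45 − 1.17 = 3.28 days, the level fell by a factor of 211/17.2 ≈ 12.267.
n = log₂(12.267) ≈ 3.6168 half-lives, so t½ = 3.28/3.6168 ≈ 0.90689 days.

0.907 days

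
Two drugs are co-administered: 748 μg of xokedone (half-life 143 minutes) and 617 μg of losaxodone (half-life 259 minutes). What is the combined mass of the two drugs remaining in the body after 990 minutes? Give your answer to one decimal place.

49.8 μg

xokedone: 748 × (1/2)^(990/143) = 748 × (1/2)^6.9231 ≈ 6.1638 μg.
losaxodone: 617 × (1/2)^(990/259) = 617 × (1/2)^3.8224 ≈ 43.614 μg.
Total = 6.1638 + 43.614 ≈ 49.778 μg.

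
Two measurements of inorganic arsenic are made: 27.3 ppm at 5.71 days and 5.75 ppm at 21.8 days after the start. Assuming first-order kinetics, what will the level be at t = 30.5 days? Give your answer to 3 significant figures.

Over Δt = 21.8 − 5.71 = 16.09 days, the level fell by a factor of 27.3/5.75 ≈ 4.7478.
n = log₂(4.7478) ≈ 2.2473 half-lives, so t½ = 16.09/2.2473 ≈ 7.1598 days.
From t = 21.8 to t = 30.5: 5.75 × (1/2)^((30.5−21.8)/7.1598) ≈ 2.4767 ppm.

2.48 ppm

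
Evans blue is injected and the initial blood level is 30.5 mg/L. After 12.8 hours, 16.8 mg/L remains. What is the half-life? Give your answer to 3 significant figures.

14.9 hours

A/A₀ = 16.8/30.5 ≈ 0.55082.
n = log₂(1.8155) ≈ 0.86035 half-lives elapsed in 12.8 hours.
t½ = 12.8/0.86035 ≈ 14.878 hours.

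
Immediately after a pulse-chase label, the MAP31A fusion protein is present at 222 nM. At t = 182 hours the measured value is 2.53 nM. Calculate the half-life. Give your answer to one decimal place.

A/A₀ = 2.53/222 ≈ 0.011396.
n = log₂(87.747) ≈ 6.4553 half-lives elapsed in 182 hours.
t½ = 182/6.4553 ≈ 28.194 hours.

28.2 hours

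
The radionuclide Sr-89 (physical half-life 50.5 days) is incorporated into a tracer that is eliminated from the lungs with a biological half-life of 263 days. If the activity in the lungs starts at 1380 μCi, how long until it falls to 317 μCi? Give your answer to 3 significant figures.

89.9 days

1/t_eff = 1/t_phys + 1/t_biol = 1/50.5 + 1/263 = 0.023604 per day.
t_eff = 50.5 × 263 / (50.5 + 263) ≈ 42.365 days.
n = log₂(1380/317) ≈ 2.1221; t = 2.1221 × 42.365 ≈ 89.904 days.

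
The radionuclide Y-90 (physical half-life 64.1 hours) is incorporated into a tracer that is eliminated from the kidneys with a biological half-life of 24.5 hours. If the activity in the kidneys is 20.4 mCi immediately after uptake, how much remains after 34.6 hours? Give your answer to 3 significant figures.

1/t_eff = 1/t_phys + 1/t_biol = 1/64.1 + 1/24.5 = 0.056417 per hour.
t_eff = 64.1 × 24.5 / (64.1 + 24.5) ≈ 17.725 hours.
Remaining = 20.4 × (1/2)^(34.6/17.725) = 20.4 × (1/2)^1.952 ≈ 5.2724 mCi.

5.27 mCi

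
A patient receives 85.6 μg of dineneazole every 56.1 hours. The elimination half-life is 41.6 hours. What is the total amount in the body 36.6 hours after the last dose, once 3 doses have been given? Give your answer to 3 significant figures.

72.0 μg

The 3 doses were given 148.8, 92.7, 36.6 hours ago.
Total = 85.6·(1/2)^(148.8/41.6) + 85.6·(1/2)^(92.7/41.6) + 85.6·(1/2)^(36.6/41.6)
      = 7.1732 + 18.267 + 46.518 ≈ 71.959 μg.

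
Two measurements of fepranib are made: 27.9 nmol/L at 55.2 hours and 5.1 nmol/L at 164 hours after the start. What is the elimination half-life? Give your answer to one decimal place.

44.4 hours

Over Δt = 164 − 55.2 = 108.8 hours, the level fell by a factor of 27.9/5.1 ≈ 5.4706.
n = log₂(5.4706) ≈ 2.4517 half-lives, so t½ = 108.8/2.4517 ≈ 44.377 hours.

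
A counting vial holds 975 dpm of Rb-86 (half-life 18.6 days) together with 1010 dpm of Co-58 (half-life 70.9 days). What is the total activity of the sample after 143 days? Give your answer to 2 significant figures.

Rb-86: 975 × (1/2)^(143/18.6) = 975 × (1/2)^7.6882 ≈ 4.7275 dpm.
Co-58: 1010 × (1/2)^(143/70.9) = 1010 × (1/2)^2.0169 ≈ 249.56 dpm.
Total = 4.7275 + 249.56 ≈ 254.28 dpm.

250 dpm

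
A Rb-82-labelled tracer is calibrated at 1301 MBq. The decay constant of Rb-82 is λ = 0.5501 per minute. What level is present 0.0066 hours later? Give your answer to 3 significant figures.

t½ = ln 2 / λ = 0.69315 / 0.5501 ≈ 1.26 minutes.
Convert the elapsed time: 0.0066 hours = 0.396 minutes.
Number of half-lives: n = 0.396/1.26 ≈ 0.31428.
Remaining = 1301 × (1/2)^0.31428 = 1301 × 0.80425 ≈ 1046.3 MBq.

1050 MBq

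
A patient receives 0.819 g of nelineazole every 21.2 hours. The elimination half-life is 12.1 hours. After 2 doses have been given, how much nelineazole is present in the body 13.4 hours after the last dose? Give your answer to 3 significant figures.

0.493 g

The 2 doses were given 34.6, 13.4 hours ago.
Total = 0.819·(1/2)^(34.6/12.1) + 0.819·(1/2)^(13.4/12.1)
      = 0.11285 + 0.38011 ≈ 0.49296 g.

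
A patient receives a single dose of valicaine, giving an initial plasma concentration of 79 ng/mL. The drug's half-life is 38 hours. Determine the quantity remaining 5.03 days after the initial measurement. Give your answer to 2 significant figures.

8.7 ng/mL

Convert the elapsed time: 5.03 days = 120.72 hours.
Number of half-lives: n = 120.72/38 ≈ 3.1768.
Remaining = 79 × (1/2)^3.1768 = 79 × 0.11058 ≈ 8.7358 ng/mL.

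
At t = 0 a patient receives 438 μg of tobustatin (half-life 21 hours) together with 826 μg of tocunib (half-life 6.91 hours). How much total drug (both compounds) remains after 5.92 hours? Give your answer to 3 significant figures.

tobustatin: 438 × (1/2)^(5.92/21) = 438 × (1/2)^0.2819 ≈ 360.26 μg.
tocunib: 826 × (1/2)^(5.92/6.91) = 826 × (1/2)^0.85673 ≈ 456.12 μg.
Total = 360.26 + 456.12 ≈ 816.38 μg.

816 μg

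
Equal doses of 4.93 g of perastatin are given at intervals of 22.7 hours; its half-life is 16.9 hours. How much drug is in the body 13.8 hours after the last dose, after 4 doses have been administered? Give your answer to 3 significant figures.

4.51 g

The 4 doses were given 81.9, 59.2, 36.5, 13.8 hours ago.
Total = 4.93·(1/2)^(81.9/16.9) + 4.93·(1/2)^(59.2/16.9) + 4.93·(1/2)^(36.5/16.9) + 4.93·(1/2)^(13.8/16.9)
      = 0.1714 + 0.43486 + 1.1033 + 2.7992 ≈ 4.5088 g.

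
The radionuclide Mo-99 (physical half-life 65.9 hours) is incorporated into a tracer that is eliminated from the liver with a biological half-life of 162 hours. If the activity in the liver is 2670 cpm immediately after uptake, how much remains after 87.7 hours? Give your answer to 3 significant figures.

729 cpm

1/t_eff = 1/t_phys + 1/t_biol = 1/65.9 + 1/162 = 0.021347 per hour.
t_eff = 65.9 × 162 / (65.9 + 162) ≈ 46.844 hours.
Remaining = 2670 × (1/2)^(87.7/46.844) = 2670 × (1/2)^1.8722 ≈ 729.35 cpm.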